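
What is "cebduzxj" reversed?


Input string: 'cebduzxj'
Operation: reverse character order
Original order: 'c' -> 'e' -> 'b' -> 'd' -> 'u' -> 'z' -> 'x' -> 'j'
Reversed order: 'j' -> 'x' -> 'z' -> 'u' -> 'd' -> 'b' -> 'e' -> 'c'
Result: jxzudbec


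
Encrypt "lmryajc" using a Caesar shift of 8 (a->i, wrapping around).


Input: 'lmryajc', shift = 8
Operation: for each letter, (position + 8) mod 26
Mapping: 'l'(11+8=19)->'t', 'm'(12+8=20)->'u', 'r'(17+8=25)->'z', 'y'(24+8=32, 32 mod 26=6)->'g', 'a'(0+8=8)->'i', 'j'(9+8=17)->'r', 'c'(2+8=10)->'k'
Result: tuzgirk


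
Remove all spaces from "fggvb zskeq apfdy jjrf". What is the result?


Input string: 'fggvb zskeq apfdy jjrf'
Operation: remove all spaces
Words: 'fggvb', 'zskeq', 'apfdy', 'jjrf'
Join without spaces: fggvbzskeqapfdyjjrf


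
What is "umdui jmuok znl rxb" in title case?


Input string: 'umdui jmuok znl rxb'
Operation: capitalize first letter of each word
Word transformations: 'umdui'->'Umdui', 'jmuok'->'Jmuok', 'znl'->'Znl', 'rxb'->'Rxb'
Result: Umdui Jmuok Znl Rxb


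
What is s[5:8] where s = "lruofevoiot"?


Input string: 'lruofevoiot'
Operation: slice [5:8]
Extract characters: s[5]='e', s[6]='v', s[7]='o'
Result: evo


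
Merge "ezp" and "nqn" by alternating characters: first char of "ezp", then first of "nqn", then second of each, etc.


String 1: 'ezp'
String 2: 'nqn'
Operation: alternate characters
Pairs: 'e'+'n', 'z'+'q', 'p'+'n'
Result: enzqpn


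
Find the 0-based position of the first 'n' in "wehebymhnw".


Input string: 'wehebymhnw'
Target: 'n'
Scanning left to right: s[0]='w', s[1]='e', s[2]='h', s[3]='e', s[4]='b', s[5]='y', s[6]='m', s[7]='h', s[8]='n'
First match at index: 8


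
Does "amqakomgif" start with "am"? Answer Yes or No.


Input string: 'amqakomgif'
Prefix to check: 'am'
First 2 characters of input: 'am'
Match: True
Result: Yes


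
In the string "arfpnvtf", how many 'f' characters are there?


Input string: 'arfpnvtf'
Target character: 'f'
Scan each position: s[2]='f', s[7]='f'
Matches found at indices: 2, 7
Total: 2


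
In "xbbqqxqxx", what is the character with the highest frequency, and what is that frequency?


Input: 'xbbqqxqxx'
Operation: tally each character
Counts: 'b':2, 'q':3, 'x':4
Maximum: 'x' appears 4 times


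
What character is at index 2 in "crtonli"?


Input string: 'crtonli'
Operation: get character at index 2
Index mapping: s[0]='c', s[1]='r', s[2]='t'
Result: 't'


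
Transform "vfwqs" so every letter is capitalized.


Input string: 'vfwqs'
Operation: convert each letter to uppercase
Mapping: 'v'->'V', 'f'->'F', 'w'->'W', 'q'->'Q', 's'->'S'
Result: VFWQS


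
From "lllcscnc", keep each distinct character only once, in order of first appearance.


Input: 'lllcscnc'
Operation: keep first occurrence of each character
Scan: s[0]='l' new -> keep; s[1]='l' seen -> skip; s[2]='l' seen -> skip; s[3]='c' new -> keep; s[4]='s' new -> keep; s[5]='c' seen -> skip; s[6]='n' new -> keep; s[7]='c' seen -> skip
Result: lcsn


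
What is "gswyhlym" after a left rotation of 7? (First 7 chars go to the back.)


Input: 'gswyhlym', shift = 7
Operation: split at index 7 and swap parts
Front part s[0:7] = 'gswyhly'
Back part s[7:] = 'm'
Rotated = back + front = 'm' + 'gswyhly'
Result: mgswyhly


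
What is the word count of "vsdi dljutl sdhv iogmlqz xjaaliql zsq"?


Input string: 'vsdi dljutl sdhv iogmlqz xjaaliql zsq'
Operation: split by spaces
Words found: 'vsdi', 'dljutl', 'sdhv', 'iogmlqz', 'xjaaliql', 'zsq'
Word count: 6


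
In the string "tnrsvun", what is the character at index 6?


Input string: 'tnrsvun'
Operation: get character at index 6
Index mapping: s[0]='t', s[1]='n', s[2]='r', s[3]='s', s[4]='v', s[5]='u', s[6]='n'
Result: 'n'


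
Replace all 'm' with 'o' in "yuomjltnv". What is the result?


Input string: 'yuomjltnv'
Operation: replace 'm' with 'o'
Positions of 'm': 3
After replacement: yuoojltnv


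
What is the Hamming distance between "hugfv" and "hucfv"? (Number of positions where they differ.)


String 1: 'hugfv'
String 2: 'hucfv'
Compare each position: pos 0: 'h'=='h', pos 1: 'u'=='u', pos 2: 'g'!='c', pos 3: 'f'=='f', pos 4: 'v'=='v'
Differing positions: 1
Hamming distance: 1


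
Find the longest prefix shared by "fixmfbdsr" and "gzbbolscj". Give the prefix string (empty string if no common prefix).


String 1: 'fixmfbdsr'
String 2: 'gzbbolscj'
Compare position by position:
pos 0: 'f' vs 'g' differ -> stop
Longest common prefix: "" (length 0)


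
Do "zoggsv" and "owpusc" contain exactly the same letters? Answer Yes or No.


String 1: 'zoggsv' -> sorted: 'ggosvz'
String 2: 'owpusc' -> sorted: 'copsuw'
Compare sorted forms: 'ggosvz' != 'copsuw'
Anagram: No


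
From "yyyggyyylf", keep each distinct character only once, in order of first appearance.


Input: 'yyyggyyylf'
Operation: keep first occurrence of each character
Scan: s[0]='y' new -> keep; s[1]='y' seen -> skip; s[2]='y' seen -> skip; s[3]='g' new -> keep; s[4]='g' seen -> skip; s[5]='y' seen -> skip; s[6]='y' seen -> skip; s[7]='y' seen -> skip; s[8]='l' new -> keep; s[9]='f' new -> keep
Result: yglf


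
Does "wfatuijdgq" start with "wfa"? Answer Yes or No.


Input string: 'wfatuijdgq'
Prefix to check: 'wfa'
First 3 characters of input: 'wfa'
Match: True
Result: Yes


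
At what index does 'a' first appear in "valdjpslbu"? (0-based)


Input string: 'valdjpslbu'
Target: 'a'
Scanning left to right: s[0]='v', s[1]='a'
First match at index: 1


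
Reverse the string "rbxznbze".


Input string: 'rbxznbze'
Operation: reverse character order
Original order: 'r' -> 'b' -> 'x' -> 'z' -> 'n' -> 'b' -> 'z' -> 'e'
Reversed order: 'e' -> 'z' -> 'b' -> 'n' -> 'z' -> 'x' -> 'b' -> 'r'
Result: ezbnzxbr


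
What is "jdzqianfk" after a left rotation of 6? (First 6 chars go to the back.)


Input: 'jdzqianfk', shift = 6
Operation: split at index 6 and swap parts
Front part s[0:6] = 'jdzqia'
Back part s[6:] = 'nfk'
Rotated = back + front = 'nfk' + 'jdzqia'
Result: nfkjdzqia


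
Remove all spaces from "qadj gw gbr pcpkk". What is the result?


Input string: 'qadj gw gbr pcpkk'
Operation: remove all spaces
Words: 'qadj', 'gw', 'gbr', 'pcpkk'
Join without spaces: qadjgwgbrpcpkk


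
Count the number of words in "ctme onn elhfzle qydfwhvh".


Input string: 'ctme onn elhfzle qydfwhvh'
Operation: split by spaces
Words found: 'ctme', 'onn', 'elhfzle', 'qydfwhvh'
Word count: 4


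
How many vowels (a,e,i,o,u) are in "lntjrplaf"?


Input string: 'lntjrplaf'
Operation: count vowels (a, e, i, o, u)
Scan: s[0]='l', s[1]='n', s[2]='t', s[3]='j', s[4]='r', s[5]='p', s[6]='l', s[7]='a' (vowel), s[8]='f'
Vowels found: 1
Result: 1


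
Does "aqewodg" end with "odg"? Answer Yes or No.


Input string: 'aqewodg'
Suffix to check: 'odg'
Last 3 characters of input: 'odg'
Match: True
Result: Yes


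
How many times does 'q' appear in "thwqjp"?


Input string: 'thwqjp'
Target character: 'q'
Scan each position: s[3]='q'
Matches found at indices: 3
Total: 1


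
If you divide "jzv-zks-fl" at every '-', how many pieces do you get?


Input string: 'jzv-zks-fl'
Delimiter: '-'
Split result: 'jzv', 'zks', 'fl'
Number of parts: 3


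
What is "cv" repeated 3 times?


Input string: 'cv'
Operation: repeat 3 times
Concatenation: 'cv' + 'cv' + 'cv'
Result: cvcvcv


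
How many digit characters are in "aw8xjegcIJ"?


Input string: 'aw8xjegcIJ'
Operation: count digit characters (0-9)
Scan: 'a', 'w', '8'(digit), 'x', 'j', 'e', 'g', 'c', 'I', 'J'
Digits found: 1
Result: 1


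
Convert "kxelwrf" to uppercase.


Input string: 'kxelwrf'
Operation: convert each letter to uppercase
Mapping: 'k'->'K', 'x'->'X', 'e'->'E', 'l'->'L', 'w'->'W', 'r'->'R', 'f'->'F'
Result: KXELWRF


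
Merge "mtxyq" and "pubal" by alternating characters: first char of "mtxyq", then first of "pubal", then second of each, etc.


String 1: 'mtxyq'
String 2: 'pubal'
Operation: alternate characters
Pairs: 'm'+'p', 't'+'u', 'x'+'b', 'y'+'a', 'q'+'l'
Result: mptuxbyaql


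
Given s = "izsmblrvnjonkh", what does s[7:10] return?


Input string: 'izsmblrvnjonkh'
Operation: slice [7:10]
Extract characters: s[7]='v', s[8]='n', s[9]='j'
Result: vnj


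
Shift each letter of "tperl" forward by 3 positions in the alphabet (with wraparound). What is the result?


Input: 'tperl', shift = 3
Operation: for each letter, (position + 3) mod 26
Mapping: 't'(19+3=22)->'w', 'p'(15+3=18)->'s', 'e'(4+3=7)->'h', 'r'(17+3=20)->'u', 'l'(11+3=14)->'o'
Result: wshuo


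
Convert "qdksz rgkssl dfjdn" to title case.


Input string: 'qdksz rgkssl dfjdn'
Operation: capitalize first letter of each word
Word transformations: 'qdksz'->'Qdksz', 'rgkssl'->'Rgkssl', 'dfjdn'->'Dfjdn'
Result: Qdksz Rgkssl Dfjdn


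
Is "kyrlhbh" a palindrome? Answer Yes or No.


Input string: 'kyrlhbh'
Reversed: 'hbhlryk'
Compare pairs: s[0]='k' vs s[6]='h' (mismatch), s[1]='y' vs s[5]='b' (mismatch), s[2]='r' vs s[4]='h' (mismatch)
Palindrome: No


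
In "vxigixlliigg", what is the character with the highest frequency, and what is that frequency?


Input: 'vxigixlliigg'
Operation: tally each character
Counts: 'g':3, 'i':4, 'l':2, 'v':1, 'x':2
Maximum: 'i' appears 4 times


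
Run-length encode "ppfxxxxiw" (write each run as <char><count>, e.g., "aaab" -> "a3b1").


Input: 'ppfxxxxiw'
Operation: identify consecutive runs
Runs: 'pp' -> p2, 'f' -> f1, 'xxxx' -> x4, 'i' -> i1, 'w' -> w1
Encoded: p2f1x4i1w1


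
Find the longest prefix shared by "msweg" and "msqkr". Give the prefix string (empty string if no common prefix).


String 1: 'msweg'
String 2: 'msqkr'
Compare position by position:
pos 0: 'm' vs 'm' match
pos 1: 's' vs 's' match
pos 2: 'w' vs 'q' differ -> stop
Longest common prefix: "ms" (length 2)


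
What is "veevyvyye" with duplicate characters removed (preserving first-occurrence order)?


Input: 'veevyvyye'
Operation: keep first occurrence of each character
Scan: s[0]='v' new -> keep; s[1]='e' new -> keep; s[2]='e' seen -> skip; s[3]='v' seen -> skip; s[4]='y' new -> keep; s[5]='v' seen -> skip; s[6]='y' seen -> skip; s[7]='y' seen -> skip; s[8]='e' seen -> skip
Result: vey


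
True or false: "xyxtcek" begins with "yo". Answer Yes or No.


Input string: 'xyxtcek'
Prefix to check: 'yo'
First 2 characters of input: 'xy'
Match: False
Result: No


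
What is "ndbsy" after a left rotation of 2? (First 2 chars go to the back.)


Input: 'ndbsy', shift = 2
Operation: split at index 2 and swap parts
Front part s[0:2] = 'nd'
Back part s[2:] = 'bsy'
Rotated = back + front = 'bsy' + 'nd'
Result: bsynd


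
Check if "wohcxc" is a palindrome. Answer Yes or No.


Input string: 'wohcxc'
Reversed: 'cxchow'
Compare pairs: s[0]='w' vs s[5]='c' (mismatch), s[1]='o' vs s[4]='x' (mismatch), s[2]='h' vs s[3]='c' (mismatch)
Palindrome: No


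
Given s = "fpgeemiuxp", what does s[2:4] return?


Input string: 'fpgeemiuxp'
Operation: slice [2:4]
Extract characters: s[2]='g', s[3]='e'
Result: ge


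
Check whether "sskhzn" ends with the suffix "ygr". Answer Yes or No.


Input string: 'sskhzn'
Suffix to check: 'ygr'
Last 3 characters of input: 'hzn'
Match: False
Result: No


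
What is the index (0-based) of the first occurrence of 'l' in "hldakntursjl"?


Input string: 'hldakntursjl'
Target: 'l'
Scanning left to right: s[0]='h', s[1]='l'
First match at index: 1


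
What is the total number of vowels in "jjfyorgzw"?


Input string: 'jjfyorgzw'
Operation: count vowels (a, e, i, o, u)
Scan: s[0]='j', s[1]='j', s[2]='f', s[3]='y', s[4]='o' (vowel), s[5]='r', s[6]='g', s[7]='z', s[8]='w'
Vowels found: 1
Result: 1


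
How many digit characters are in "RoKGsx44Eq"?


Input string: 'RoKGsx44Eq'
Operation: count digit characters (0-9)
Scan: 'R', 'o', 'K', 'G', 's', 'x', '4'(digit), '4'(digit), 'E', 'q'
Digits found: 2
Result: 2


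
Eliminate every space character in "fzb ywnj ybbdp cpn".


Input string: 'fzb ywnj ybbdp cpn'
Operation: remove all spaces
Words: 'fzb', 'ywnj', 'ybbdp', 'cpn'
Join without spaces: fzbywnjybbdpcpn


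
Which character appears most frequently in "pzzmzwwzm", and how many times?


Input: 'pzzmzwwzm'
Operation: tally each character
Counts: 'm':2, 'p':1, 'w':2, 'z':4
Maximum: 'z' appears 4 times


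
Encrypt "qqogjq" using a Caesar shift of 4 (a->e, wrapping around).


Input: 'qqogjq', shift = 4
Operation: for each letter, (position + 4) mod 26
Mapping: 'q'(16+4=20)->'u', 'q'(16+4=20)->'u', 'o'(14+4=18)->'s', 'g'(6+4=10)->'k', 'j'(9+4=13)->'n', 'q'(16+4=20)->'u'
Result: uusknu


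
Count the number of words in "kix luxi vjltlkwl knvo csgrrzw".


Input string: 'kix luxi vjltlkwl knvo csgrrzw'
Operation: split by spaces
Words found: 'kix', 'luxi', 'vjltlkwl', 'knvo', 'csgrrzw'
Word count: 5


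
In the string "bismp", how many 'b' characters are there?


Input string: 'bismp'
Target character: 'b'
Scan each position: s[0]='b'
Matches found at indices: 0
Total: 1


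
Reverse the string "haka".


Input string: 'haka'
Operation: reverse character order
Original order: 'h' -> 'a' -> 'k' -> 'a'
Reversed order: 'a' -> 'k' -> 'a' -> 'h'
Result: akah


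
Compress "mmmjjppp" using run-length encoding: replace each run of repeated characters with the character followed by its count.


Input: 'mmmjjppp'
Operation: identify consecutive runs
Runs: 'mmm' -> m3, 'jj' -> j2, 'ppp' -> p3
Encoded: m3j2p3


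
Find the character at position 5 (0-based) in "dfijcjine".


Input string: 'dfijcjine'
Operation: get character at index 5
Index mapping: s[0]='d', s[1]='f', s[2]='i', s[3]='j', s[4]='c', s[5]='j'
Result: 'j'


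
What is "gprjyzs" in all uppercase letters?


Input string: 'gprjyzs'
Operation: convert each letter to uppercase
Mapping: 'g'->'G', 'p'->'P', 'r'->'R', 'j'->'J', 'y'->'Y', 'z'->'Z', 's'->'S'
Result: GPRJYZS


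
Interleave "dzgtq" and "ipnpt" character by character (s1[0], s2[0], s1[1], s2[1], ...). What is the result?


String 1: 'dzgtq'
String 2: 'ipnpt'
Operation: alternate characters
Pairs: 'd'+'i', 'z'+'p', 'g'+'n', 't'+'p', 'q'+'t'
Result: dizpgntpqt


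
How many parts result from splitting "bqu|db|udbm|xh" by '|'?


Input string: 'bqu|db|udbm|xh'
Delimiter: '|'
Split result: 'bqu', 'db', 'udbm', 'xh'
Number of parts: 4


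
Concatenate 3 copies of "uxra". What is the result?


Input string: 'uxra'
Operation: repeat 3 times
Concatenation: 'uxra' + 'uxra' + 'uxra'
Result: uxrauxrauxra


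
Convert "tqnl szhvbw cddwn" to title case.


Input string: 'tqnl szhvbw cddwn'
Operation: capitalize first letter of each word
Word transformations: 'tqnl'->'Tqnl', 'szhvbw'->'Szhvbw', 'cddwn'->'Cddwn'
Result: Tqnl Szhvbw Cddwn


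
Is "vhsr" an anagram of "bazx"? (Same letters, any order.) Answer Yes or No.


String 1: 'bazx' -> sorted: 'abxz'
String 2: 'vhsr' -> sorted: 'hrsv'
Compare sorted forms: 'abxz' != 'hrsv'
Anagram: No


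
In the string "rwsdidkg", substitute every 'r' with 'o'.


Input string: 'rwsdidkg'
Operation: replace 'r' with 'o'
Positions of 'r': 0
After replacement: owsdidkg


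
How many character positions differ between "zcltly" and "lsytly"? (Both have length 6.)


String 1: 'zcltly'
String 2: 'lsytly'
Compare each position: pos 0: 'z'!='l', pos 1: 'c'!='s', pos 2: 'l'!='y', pos 3: 't'=='t', pos 4: 'l'=='l', pos 5: 'y'=='y'
Differing positions: 3
Hamming distance: 3


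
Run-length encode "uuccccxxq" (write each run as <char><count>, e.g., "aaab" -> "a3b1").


Input: 'uuccccxxq'
Operation: identify consecutive runs
Runs: 'uu' -> u2, 'cccc' -> c4, 'xx' -> x2, 'q' -> q1
Encoded: u2c4x2q1


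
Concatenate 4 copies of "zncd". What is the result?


Input string: 'zncd'
Operation: repeat 4 times
Concatenation: 'zncd' + 'zncd' + 'zncd' + 'zncd'
Result: zncdzncdzncdzncd


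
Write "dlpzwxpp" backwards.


Input string: 'dlpzwxpp'
Operation: reverse character order
Original order: 'd' -> 'l' -> 'p' -> 'z' -> 'w' -> 'x' -> 'p' -> 'p'
Reversed order: 'p' -> 'p' -> 'x' -> 'w' -> 'z' -> 'p' -> 'l' -> 'd'
Result: ppxwzpld


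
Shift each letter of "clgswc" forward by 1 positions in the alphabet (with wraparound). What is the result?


Input: 'clgswc', shift = 1
Operation: for each letter, (position + 1) mod 26
Mapping: 'c'(2+1=3)->'d', 'l'(11+1=12)->'m', 'g'(6+1=7)->'h', 's'(18+1=19)->'t', 'w'(22+1=23)->'x', 'c'(2+1=3)->'d'
Result: dmhtxd


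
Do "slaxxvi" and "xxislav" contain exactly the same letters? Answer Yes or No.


String 1: 'slaxxvi' -> sorted: 'ailsvxx'
String 2: 'xxislav' -> sorted: 'ailsvxx'
Compare sorted forms: 'ailsvxx' == 'ailsvxx'
Anagram: Yes


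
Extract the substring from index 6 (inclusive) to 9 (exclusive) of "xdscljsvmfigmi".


Input string: 'xdscljsvmfigmi'
Operation: slice [6:9]
Extract characters: s[6]='s', s[7]='v', s[8]='m'
Result: svm


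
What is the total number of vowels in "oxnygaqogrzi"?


Input string: 'oxnygaqogrzi'
Operation: count vowels (a, e, i, o, u)
Scan: s[0]='o' (vowel), s[1]='x', s[2]='n', s[3]='y', s[4]='g', s[5]='a' (vowel), s[6]='q', s[7]='o' (vowel), s[8]='g', s[9]='r', s[10]='z', s[11]='i' (vowel)
Vowels found: 4
Result: 4


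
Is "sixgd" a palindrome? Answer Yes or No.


Input string: 'sixgd'
Reversed: 'dgxis'
Compare pairs: s[0]='s' vs s[4]='d' (mismatch), s[1]='i' vs s[3]='g' (mismatch)
Palindrome: No


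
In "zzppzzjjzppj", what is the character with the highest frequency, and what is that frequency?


Input: 'zzppzzjjzppj'
Operation: tally each character
Counts: 'j':3, 'p':4, 'z':5
Maximum: 'z' appears 5 times


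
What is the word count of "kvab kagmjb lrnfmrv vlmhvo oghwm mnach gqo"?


Input string: 'kvab kagmjb lrnfmrv vlmhvo oghwm mnach gqo'
Operation: split by spaces
Words found: 'kvab', 'kagmjb', 'lrnfmrv', 'vlmhvo', 'oghwm', 'mnach', 'gqo'
Word count: 7


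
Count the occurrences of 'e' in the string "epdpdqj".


Input string: 'epdpdqj'
Target character: 'e'
Scan each position: s[0]='e'
Matches found at indices: 0
Total: 1


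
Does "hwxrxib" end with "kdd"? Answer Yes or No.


Input string: 'hwxrxib'
Suffix to check: 'kdd'
Last 3 characters of input: 'xib'
Match: False
Result: No


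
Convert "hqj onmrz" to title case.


Input string: 'hqj onmrz'
Operation: capitalize first letter of each word
Word transformations: 'hqj'->'Hqj', 'onmrz'->'Onmrz'
Result: Hqj Onmrz


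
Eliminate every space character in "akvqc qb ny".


Input string: 'akvqc qb ny'
Operation: remove all spaces
Words: 'akvqc', 'qb', 'ny'
Join without spaces: akvqcqbny


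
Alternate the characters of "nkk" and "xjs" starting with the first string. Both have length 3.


String 1: 'nkk'
String 2: 'xjs'
Operation: alternate characters
Pairs: 'n'+'x', 'k'+'j', 'k'+'s'
Result: nxkjks


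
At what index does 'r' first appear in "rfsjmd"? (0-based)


Input string: 'rfsjmd'
Target: 'r'
Scanning left to right: s[0]='r'
First match at index: 0


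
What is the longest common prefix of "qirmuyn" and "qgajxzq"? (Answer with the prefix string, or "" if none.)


String 1: 'qirmuyn'
String 2: 'qgajxzq'
Compare position by position:
pos 0: 'q' vs 'q' match
pos 1: 'i' vs 'g' differ -> stop
Longest common prefix: "q" (length 1)


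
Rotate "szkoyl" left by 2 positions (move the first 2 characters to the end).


Input: 'szkoyl', shift = 2
Operation: split at index 2 and swap parts
Front part s[0:2] = 'sz'
Back part s[2:] = 'koyl'
Rotated = back + front = 'koyl' + 'sz'
Result: koylsz


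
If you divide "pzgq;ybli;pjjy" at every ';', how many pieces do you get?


Input string: 'pzgq;ybli;pjjy'
Delimiter: ';'
Split result: 'pzgq', 'ybli', 'pjjy'
Number of parts: 3


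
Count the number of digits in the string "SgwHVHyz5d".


Input string: 'SgwHVHyz5d'
Operation: count digit characters (0-9)
Scan: 'S', 'g', 'w', 'H', 'V', 'H', 'y', 'z', '5'(digit), 'd'
Digits found: 1
Result: 1


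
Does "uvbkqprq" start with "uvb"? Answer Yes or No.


Input string: 'uvbkqprq'
Prefix to check: 'uvb'
First 3 characters of input: 'uvb'
Match: True
Result: Yes


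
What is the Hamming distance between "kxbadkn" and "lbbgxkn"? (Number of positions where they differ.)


String 1: 'kxbadkn'
String 2: 'lbbgxkn'
Compare each position: pos 0: 'k'!='l', pos 1: 'x'!='b', pos 2: 'b'=='b', pos 3: 'a'!='g', pos 4: 'd'!='x', pos 5: 'k'=='k', pos 6: 'n'=='n'
Differing positions: 4
Hamming distance: 4


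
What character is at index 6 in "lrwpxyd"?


Input string: 'lrwpxyd'
Operation: get character at index 6
Index mapping: s[0]='l', s[1]='r', s[2]='w', s[3]='p', s[4]='x', s[5]='y', s[6]='d'
Result: 'd'


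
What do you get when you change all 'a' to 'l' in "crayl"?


Input string: 'crayl'
Operation: replace 'a' with 'l'
Positions of 'a': 2
After replacement: crlyl


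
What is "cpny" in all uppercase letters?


Input string: 'cpny'
Operation: convert each letter to uppercase
Mapping: 'c'->'C', 'p'->'P', 'n'->'N', 'y'->'Y'
Result: CPNY


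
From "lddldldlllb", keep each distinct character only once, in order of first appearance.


Input: 'lddldldlllb'
Operation: keep first occurrence of each character
Scan: s[0]='l' new -> keep; s[1]='d' new -> keep; s[2]='d' seen -> skip; s[3]='l' seen -> skip; s[4]='d' seen -> skip; s[5]='l' seen -> skip; s[6]='d' seen -> skip; s[7]='l' seen -> skip; s[8]='l' seen -> skip; s[9]='l' seen -> skip; s[10]='b' new -> keep
Result: ldb


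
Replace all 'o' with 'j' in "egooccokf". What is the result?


Input string: 'egooccokf'
Operation: replace 'o' with 'j'
Positions of 'o': 2, 3, 6
After replacement: egjjccjkf


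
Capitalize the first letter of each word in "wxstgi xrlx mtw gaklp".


Input string: 'wxstgi xrlx mtw gaklp'
Operation: capitalize first letter of each word
Word transformations: 'wxstgi'->'Wxstgi', 'xrlx'->'Xrlx', 'mtw'->'Mtw', 'gaklp'->'Gaklp'
Result: Wxstgi Xrlx Mtw Gaklp


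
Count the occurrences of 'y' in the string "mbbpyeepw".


Input string: 'mbbpyeepw'
Target character: 'y'
Scan each position: s[4]='y'
Matches found at indices: 4
Total: 1


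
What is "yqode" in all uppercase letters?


Input string: 'yqode'
Operation: convert each letter to uppercase
Mapping: 'y'->'Y', 'q'->'Q', 'o'->'O', 'd'->'D', 'e'->'E'
Result: YQODE


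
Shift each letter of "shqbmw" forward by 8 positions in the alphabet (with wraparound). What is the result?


Input: 'shqbmw', shift = 8
Operation: for each letter, (position + 8) mod 26
Mapping: 's'(18+8=26, 26 mod 26=0)->'a', 'h'(7+8=15)->'p', 'q'(16+8=24)->'y', 'b'(1+8=9)->'j', 'm'(12+8=20)->'u', 'w'(22+8=30, 30 mod 26=4)->'e'
Result: apyjue


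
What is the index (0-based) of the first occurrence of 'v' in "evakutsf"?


Input string: 'evakutsf'
Target: 'v'
Scanning left to right: s[0]='e', s[1]='v'
First match at index: 1


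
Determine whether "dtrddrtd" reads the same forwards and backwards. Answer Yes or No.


Input string: 'dtrddrtd'
Reversed: 'dtrddrtd'
Compare pairs: s[0]='d' vs s[7]='d' (match), s[1]='t' vs s[6]='t' (match), s[2]='r' vs s[5]='r' (match), s[3]='d' vs s[4]='d' (match)
Palindrome: Yes


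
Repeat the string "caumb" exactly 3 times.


Input string: 'caumb'
Operation: repeat 3 times
Concatenation: 'caumb' + 'caumb' + 'caumb'
Result: caumbcaumbcaumb


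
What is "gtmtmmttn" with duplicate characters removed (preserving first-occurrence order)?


Input: 'gtmtmmttn'
Operation: keep first occurrence of each character
Scan: s[0]='g' new -> keep; s[1]='t' new -> keep; s[2]='m' new -> keep; s[3]='t' seen -> skip; s[4]='m' seen -> skip; s[5]='m' seen -> skip; s[6]='t' seen -> skip; s[7]='t' seen -> skip; s[8]='n' new -> keep
Result: gtmn


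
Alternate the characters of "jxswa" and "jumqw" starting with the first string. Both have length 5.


String 1: 'jxswa'
String 2: 'jumqw'
Operation: alternate characters
Pairs: 'j'+'j', 'x'+'u', 's'+'m', 'w'+'q', 'a'+'w'
Result: jjxusmwqaw


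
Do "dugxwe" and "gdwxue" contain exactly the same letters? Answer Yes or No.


String 1: 'dugxwe' -> sorted: 'deguwx'
String 2: 'gdwxue' -> sorted: 'deguwx'
Compare sorted forms: 'deguwx' == 'deguwx'
Anagram: Yes


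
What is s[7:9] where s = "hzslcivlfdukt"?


Input string: 'hzslcivlfdukt'
Operation: slice [7:9]
Extract characters: s[7]='l', s[8]='f'
Result: lf


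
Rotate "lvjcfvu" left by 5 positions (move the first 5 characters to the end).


Input: 'lvjcfvu', shift = 5
Operation: split at index 5 and swap parts
Front part s[0:5] = 'lvjcf'
Back part s[5:] = 'vu'
Rotated = back + front = 'vu' + 'lvjcf'
Result: vulvjcf


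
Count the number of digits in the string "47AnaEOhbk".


Input string: '47AnaEOhbk'
Operation: count digit characters (0-9)
Scan: '4'(digit), '7'(digit), 'A', 'n', 'a', 'E', 'O', 'h', 'b', 'k'
Digits found: 2
Result: 2


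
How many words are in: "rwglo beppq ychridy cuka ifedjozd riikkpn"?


Input string: 'rwglo beppq ychridy cuka ifedjozd riikkpn'
Operation: split by spaces
Words found: 'rwglo', 'beppq', 'ychridy', 'cuka', 'ifedjozd', 'riikkpn'
Word count: 6


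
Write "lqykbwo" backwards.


Input string: 'lqykbwo'
Operation: reverse character order
Original order: 'l' -> 'q' -> 'y' -> 'k' -> 'b' -> 'w' -> 'o'
Reversed order: 'o' -> 'w' -> 'b' -> 'k' -> 'y' -> 'q' -> 'l'
Result: owbkyql


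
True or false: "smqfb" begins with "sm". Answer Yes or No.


Input string: 'smqfb'
Prefix to check: 'sm'
First 2 characters of input: 'sm'
Match: True
Result: Yes


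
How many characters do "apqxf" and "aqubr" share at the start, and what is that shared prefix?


String 1: 'apqxf'
String 2: 'aqubr'
Compare position by position:
pos 0: 'a' vs 'a' match
pos 1: 'p' vs 'q' differ -> stop
Longest common prefix: "a" (length 1)


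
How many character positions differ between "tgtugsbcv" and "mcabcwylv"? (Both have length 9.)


String 1: 'tgtugsbcv'
String 2: 'mcabcwylv'
Compare each position: pos 0: 't'!='m', pos 1: 'g'!='c', pos 2: 't'!='a', pos 3: 'u'!='b', pos 4: 'g'!='c', pos 5: 's'!='w', pos 6: 'b'!='y', pos 7: 'c'!='l', pos 8: 'v'=='v'
Differing positions: 8
Hamming distance: 8


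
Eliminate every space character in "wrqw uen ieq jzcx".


Input string: 'wrqw uen ieq jzcx'
Operation: remove all spaces
Words: 'wrqw', 'uen', 'ieq', 'jzcx'
Join without spaces: wrqwuenieqjzcx


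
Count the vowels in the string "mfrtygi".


Input string: 'mfrtygi'
Operation: count vowels (a, e, i, o, u)
Scan: s[0]='m', s[1]='f', s[2]='r', s[3]='t', s[4]='y', s[5]='g', s[6]='i' (vowel)
Vowels found: 1
Result: 1


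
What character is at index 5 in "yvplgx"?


Input string: 'yvplgx'
Operation: get character at index 5
Index mapping: s[0]='y', s[1]='v', s[2]='p', s[3]='l', s[4]='g', s[5]='x'
Result: 'x'


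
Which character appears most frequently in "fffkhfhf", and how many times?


Input: 'fffkhfhf'
Operation: tally each character
Counts: 'f':5, 'h':2, 'k':1
Maximum: 'f' appears 5 times


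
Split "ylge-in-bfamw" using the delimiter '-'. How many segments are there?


Input string: 'ylge-in-bfamw'
Delimiter: '-'
Split result: 'ylge', 'in', 'bfamw'
Number of parts: 3


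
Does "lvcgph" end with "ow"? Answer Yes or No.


Input string: 'lvcgph'
Suffix to check: 'ow'
Last 2 characters of input: 'ph'
Match: False
Result: No


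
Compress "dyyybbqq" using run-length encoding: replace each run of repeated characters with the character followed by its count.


Input: 'dyyybbqq'
Operation: identify consecutive runs
Runs: 'd' -> d1, 'yyy' -> y3, 'bb' -> b2, 'qq' -> q2
Encoded: d1y3b2q2


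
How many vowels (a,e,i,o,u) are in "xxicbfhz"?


Input string: 'xxicbfhz'
Operation: count vowels (a, e, i, o, u)
Scan: s[0]='x', s[1]='x', s[2]='i' (vowel), s[3]='c', s[4]='b', s[5]='f', s[6]='h', s[7]='z'
Vowels found: 1
Result: 1


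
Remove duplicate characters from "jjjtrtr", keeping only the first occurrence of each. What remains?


Input: 'jjjtrtr'
Operation: keep first occurrence of each character
Scan: s[0]='j' new -> keep; s[1]='j' seen -> skip; s[2]='j' seen -> skip; s[3]='t' new -> keep; s[4]='r' new -> keep; s[5]='t' seen -> skip; s[6]='r' seen -> skip
Result: jtr


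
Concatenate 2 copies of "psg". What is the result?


Input string: 'psg'
Operation: repeat 2 times
Concatenation: 'psg' + 'psg'
Result: psgpsg


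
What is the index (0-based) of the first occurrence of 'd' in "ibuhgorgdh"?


Input string: 'ibuhgorgdh'
Target: 'd'
Scanning left to right: s[0]='i', s[1]='b', s[2]='u', s[3]='h', s[4]='g', s[5]='o', s[6]='r', s[7]='g', s[8]='d'
First match at index: 8


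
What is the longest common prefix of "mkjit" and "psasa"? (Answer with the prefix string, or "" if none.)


String 1: 'mkjit'
String 2: 'psasa'
Compare position by position:
pos 0: 'm' vs 'p' differ -> stop
Longest common prefix: "" (length 0)


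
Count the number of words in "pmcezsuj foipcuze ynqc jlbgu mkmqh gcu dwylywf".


Input string: 'pmcezsuj foipcuze ynqc jlbgu mkmqh gcu dwylywf'
Operation: split by spaces
Words found: 'pmcezsuj', 'foipcuze', 'ynqc', 'jlbgu', 'mkmqh', 'gcu', 'dwylywf'
Word count: 7


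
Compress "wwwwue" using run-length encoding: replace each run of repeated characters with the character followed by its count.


Input: 'wwwwue'
Operation: identify consecutive runs
Runs: 'wwww' -> w4, 'u' -> u1, 'e' -> e1
Encoded: w4u1e1


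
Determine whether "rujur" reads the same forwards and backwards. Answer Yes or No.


Input string: 'rujur'
Reversed: 'rujur'
Compare pairs: s[0]='r' vs s[4]='r' (match), s[1]='u' vs s[3]='u' (match)
Palindrome: Yes


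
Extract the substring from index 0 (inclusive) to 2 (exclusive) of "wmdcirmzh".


Input string: 'wmdcirmzh'
Operation: slice [0:2]
Extract characters: s[0]='w', s[1]='m'
Result: wm


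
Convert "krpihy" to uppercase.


Input string: 'krpihy'
Operation: convert each letter to uppercase
Mapping: 'k'->'K', 'r'->'R', 'p'->'P', 'i'->'I', 'h'->'H', 'y'->'Y'
Result: KRPIHY


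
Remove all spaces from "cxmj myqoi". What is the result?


Input string: 'cxmj myqoi'
Operation: remove all spaces
Words: 'cxmj', 'myqoi'
Join without spaces: cxmjmyqoi


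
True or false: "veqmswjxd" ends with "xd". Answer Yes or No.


Input string: 'veqmswjxd'
Suffix to check: 'xd'
Last 2 characters of input: 'xd'
Match: True
Result: Yes


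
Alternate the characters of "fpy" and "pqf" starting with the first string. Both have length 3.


String 1: 'fpy'
String 2: 'pqf'
Operation: alternate characters
Pairs: 'f'+'p', 'p'+'q', 'y'+'f'
Result: fppqyf


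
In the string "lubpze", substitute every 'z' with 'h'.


Input string: 'lubpze'
Operation: replace 'z' with 'h'
Positions of 'z': 4
After replacement: lubphe


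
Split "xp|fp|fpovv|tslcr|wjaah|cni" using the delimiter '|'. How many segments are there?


Input string: 'xp|fp|fpovv|tslcr|wjaah|cni'
Delimiter: '|'
Split result: 'xp', 'fp', 'fpovv', 'tslcr', 'wjaah', 'cni'
Number of parts: 6


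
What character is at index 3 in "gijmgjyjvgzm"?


Input string: 'gijmgjyjvgzm'
Operation: get character at index 3
Index mapping: s[0]='g', s[1]='i', s[2]='j', s[3]='m'
Result: 'm'


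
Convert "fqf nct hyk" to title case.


Input string: 'fqf nct hyk'
Operation: capitalize first letter of each word
Word transformations: 'fqf'->'Fqf', 'nct'->'Nct', 'hyk'->'Hyk'
Result: Fqf Nct Hyk


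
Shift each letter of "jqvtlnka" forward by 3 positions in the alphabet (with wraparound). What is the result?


Input: 'jqvtlnka', shift = 3
Operation: for each letter, (position + 3) mod 26
Mapping: 'j'(9+3=12)->'m', 'q'(16+3=19)->'t', 'v'(21+3=24)->'y', 't'(19+3=22)->'w', 'l'(11+3=14)->'o', 'n'(13+3=16)->'q', 'k'(10+3=13)->'n', 'a'(0+3=3)->'d'
Result: mtywoqnd


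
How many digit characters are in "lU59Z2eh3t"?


Input string: 'lU59Z2eh3t'
Operation: count digit characters (0-9)
Scan: 'l', 'U', '5'(digit), '9'(digit), 'Z', '2'(digit), 'e', 'h', '3'(digit), 't'
Digits found: 4
Result: 4


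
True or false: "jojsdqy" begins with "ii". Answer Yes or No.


Input string: 'jojsdqy'
Prefix to check: 'ii'
First 2 characters of input: 'jo'
Match: False
Result: No


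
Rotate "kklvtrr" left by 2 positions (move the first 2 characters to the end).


Input: 'kklvtrr', shift = 2
Operation: split at index 2 and swap parts
Front part s[0:2] = 'kk'
Back part s[2:] = 'lvtrr'
Rotated = back + front = 'lvtrr' + 'kk'
Result: lvtrrkk


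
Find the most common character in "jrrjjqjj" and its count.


Input: 'jrrjjqjj'
Operation: tally each character
Counts: 'j':5, 'q':1, 'r':2
Maximum: 'j' appears 5 times


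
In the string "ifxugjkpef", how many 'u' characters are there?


Input string: 'ifxugjkpef'
Target character: 'u'
Scan each position: s[3]='u'
Matches found at indices: 3
Total: 1


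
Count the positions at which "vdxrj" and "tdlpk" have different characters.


String 1: 'vdxrj'
String 2: 'tdlpk'
Compare each position: pos 0: 'v'!='t', pos 1: 'd'=='d', pos 2: 'x'!='l', pos 3: 'r'!='p', pos 4: 'j'!='k'
Differing positions: 4
Hamming distance: 4


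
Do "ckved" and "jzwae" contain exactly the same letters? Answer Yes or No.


String 1: 'ckved' -> sorted: 'cdekv'
String 2: 'jzwae' -> sorted: 'aejwz'
Compare sorted forms: 'cdekv' != 'aejwz'
Anagram: No


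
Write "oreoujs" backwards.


Input string: 'oreoujs'
Operation: reverse character order
Original order: 'o' -> 'r' -> 'e' -> 'o' -> 'u' -> 'j' -> 's'
Reversed order: 's' -> 'j' -> 'u' -> 'o' -> 'e' -> 'r' -> 'o'
Result: sjuoero


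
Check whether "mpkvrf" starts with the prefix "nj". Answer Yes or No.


Input string: 'mpkvrf'
Prefix to check: 'nj'
First 2 characters of input: 'mp'
Match: False
Result: No


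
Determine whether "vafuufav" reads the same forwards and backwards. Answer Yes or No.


Input string: 'vafuufav'
Reversed: 'vafuufav'
Compare pairs: s[0]='v' vs s[7]='v' (match), s[1]='a' vs s[6]='a' (match), s[2]='f' vs s[5]='f' (match), s[3]='u' vs s[4]='u' (match)
Palindrome: Yes


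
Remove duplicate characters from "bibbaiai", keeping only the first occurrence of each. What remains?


Input: 'bibbaiai'
Operation: keep first occurrence of each character
Scan: s[0]='b' new -> keep; s[1]='i' new -> keep; s[2]='b' seen -> skip; s[3]='b' seen -> skip; s[4]='a' new -> keep; s[5]='i' seen -> skip; s[6]='a' seen -> skip; s[7]='i' seen -> skip
Result: bia


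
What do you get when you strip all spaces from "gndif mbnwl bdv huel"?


Input string: 'gndif mbnwl bdv huel'
Operation: remove all spaces
Words: 'gndif', 'mbnwl', 'bdv', 'huel'
Join without spaces: gndifmbnwlbdvhuel


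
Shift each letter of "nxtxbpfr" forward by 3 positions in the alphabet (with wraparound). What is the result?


Input: 'nxtxbpfr', shift = 3
Operation: for each letter, (position + 3) mod 26
Mapping: 'n'(13+3=16)->'q', 'x'(23+3=26, 26 mod 26=0)->'a', 't'(19+3=22)->'w', 'x'(23+3=26, 26 mod 26=0)->'a', 'b'(1+3=4)->'e', 'p'(15+3=18)->'s', 'f'(5+3=8)->'i', 'r'(17+3=20)->'u'
Result: qawaesiu


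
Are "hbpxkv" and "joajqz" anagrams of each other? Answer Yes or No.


String 1: 'hbpxkv' -> sorted: 'bhkpvx'
String 2: 'joajqz' -> sorted: 'ajjoqz'
Compare sorted forms: 'bhkpvx' != 'ajjoqz'
Anagram: No


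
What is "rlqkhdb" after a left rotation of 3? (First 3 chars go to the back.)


Input: 'rlqkhdb', shift = 3
Operation: split at index 3 and swap parts
Front part s[0:3] = 'rlq'
Back part s[3:] = 'khdb'
Rotated = back + front = 'khdb' + 'rlq'
Result: khdbrlq


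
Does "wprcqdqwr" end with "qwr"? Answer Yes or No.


Input string: 'wprcqdqwr'
Suffix to check: 'qwr'
Last 3 characters of input: 'qwr'
Match: True
Result: Yes


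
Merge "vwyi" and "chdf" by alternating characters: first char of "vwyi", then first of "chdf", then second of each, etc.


String 1: 'vwyi'
String 2: 'chdf'
Operation: alternate characters
Pairs: 'v'+'c', 'w'+'h', 'y'+'d', 'i'+'f'
Result: vcwhydif


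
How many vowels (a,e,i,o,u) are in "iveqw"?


Input string: 'iveqw'
Operation: count vowels (a, e, i, o, u)
Scan: s[0]='i' (vowel), s[1]='v', s[2]='e' (vowel), s[3]='q', s[4]='w'
Vowels found: 2
Result: 2


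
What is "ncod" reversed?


Input string: 'ncod'
Operation: reverse character order
Original order: 'n' -> 'c' -> 'o' -> 'd'
Reversed order: 'd' -> 'o' -> 'c' -> 'n'
Result: docn


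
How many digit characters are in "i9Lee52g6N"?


Input string: 'i9Lee52g6N'
Operation: count digit characters (0-9)
Scan: 'i', '9'(digit), 'L', 'e', 'e', '5'(digit), '2'(digit), 'g', '6'(digit), 'N'
Digits found: 4
Result: 4


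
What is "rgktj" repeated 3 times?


Input string: 'rgktj'
Operation: repeat 3 times
Concatenation: 'rgktj' + 'rgktj' + 'rgktj'
Result: rgktjrgktjrgktj


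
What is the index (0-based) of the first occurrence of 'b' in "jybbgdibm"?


Input string: 'jybbgdibm'
Target: 'b'
Scanning left to right: s[0]='j', s[1]='y', s[2]='b'
First match at index: 2


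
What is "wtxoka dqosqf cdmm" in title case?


Input string: 'wtxoka dqosqf cdmm'
Operation: capitalize first letter of each word
Word transformations: 'wtxoka'->'Wtxoka', 'dqosqf'->'Dqosqf', 'cdmm'->'Cdmm'
Result: Wtxoka Dqosqf Cdmm


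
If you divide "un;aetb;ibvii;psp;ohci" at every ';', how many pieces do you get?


Input string: 'un;aetb;ibvii;psp;ohci'
Delimiter: ';'
Split result: 'un', 'aetb', 'ibvii', 'psp', 'ohci'
Number of parts: 5


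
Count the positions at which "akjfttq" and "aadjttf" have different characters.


String 1: 'akjfttq'
String 2: 'aadjttf'
Compare each position: pos 0: 'a'=='a', pos 1: 'k'!='a', pos 2: 'j'!='d', pos 3: 'f'!='j', pos 4: 't'=='t', pos 5: 't'=='t', pos 6: 'q'!='f'
Differing positions: 4
Hamming distance: 4


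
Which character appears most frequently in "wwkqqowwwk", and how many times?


Input: 'wwkqqowwwk'
Operation: tally each character
Counts: 'k':2, 'o':1, 'q':2, 'w':5
Maximum: 'w' appears 5 times


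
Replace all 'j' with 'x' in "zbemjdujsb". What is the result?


Input string: 'zbemjdujsb'
Operation: replace 'j' with 'x'
Positions of 'j': 4, 7
After replacement: zbemxduxsb


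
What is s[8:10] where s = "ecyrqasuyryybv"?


Input string: 'ecyrqasuyryybv'
Operation: slice [8:10]
Extract characters: s[8]='y', s[9]='r'
Result: yr


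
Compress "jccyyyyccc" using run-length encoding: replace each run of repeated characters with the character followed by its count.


Input: 'jccyyyyccc'
Operation: identify consecutive runs
Runs: 'j' -> j1, 'cc' -> c2, 'yyyy' -> y4, 'ccc' -> c3
Encoded: j1c2y4c3


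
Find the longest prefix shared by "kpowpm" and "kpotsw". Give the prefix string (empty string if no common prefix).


String 1: 'kpowpm'
String 2: 'kpotsw'
Compare position by position:
pos 0: 'k' vs 'k' match
pos 1: 'p' vs 'p' match
pos 2: 'o' vs 'o' match
pos 3: 'w' vs 't' differ -> stop
Longest common prefix: "kpo" (length 3)


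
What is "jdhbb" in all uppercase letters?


Input string: 'jdhbb'
Operation: convert each letter to uppercase
Mapping: 'j'->'J', 'd'->'D', 'h'->'H', 'b'->'B', 'b'->'B'
Result: JDHBB


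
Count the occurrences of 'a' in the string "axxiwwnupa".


Input string: 'axxiwwnupa'
Target character: 'a'
Scan each position: s[0]='a', s[9]='a'
Matches found at indices: 0, 9
Total: 2


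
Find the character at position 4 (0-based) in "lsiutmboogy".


Input string: 'lsiutmboogy'
Operation: get character at index 4
Index mapping: s[0]='l', s[1]='s', s[2]='i', s[3]='u', s[4]='t'
Result: 't'


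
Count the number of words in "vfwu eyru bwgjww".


Input string: 'vfwu eyru bwgjww'
Operation: split by spaces
Words found: 'vfwu', 'eyru', 'bwgjww'
Word count: 3
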